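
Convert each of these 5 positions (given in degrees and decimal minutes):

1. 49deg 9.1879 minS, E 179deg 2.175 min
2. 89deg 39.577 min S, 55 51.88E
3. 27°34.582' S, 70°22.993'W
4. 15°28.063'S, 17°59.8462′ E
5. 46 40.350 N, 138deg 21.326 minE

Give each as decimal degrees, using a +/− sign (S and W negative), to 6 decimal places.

Point 1:
  Lat: 49 + 9.1879/60 = 49.1531317
  S ⇒ negate
  λ: 2.175′ = 0.036250°; total 179.0362500
  E → positive
Point 2:
  Latitude: 39.577′ = 0.659617°; total 89.6596167
  S ⇒ negate
  Longitude: 55 + 51.88/60 = 55.8646667
  E ⇒ keep positive
Point 3:
  φ: 34.582′ = 0.576367°; total 27.5763667
  S → negative
  Longitude: 22.993′ = 0.383217°; total 70.3832167
  hemisphere W, so the sign is −
Point 4:
  φ: 28.063′ = 0.467717°; total 15.4677167
  S ⇒ negate
  λ: 59.8462′ = 0.997437°; total 17.9974367
  E ⇒ keep positive
Point 5:
  Latitude: 46 + 40.35/60 = 46.6725000
  N ⇒ keep positive
  λ: 138 + 21.326/60 = 138.3554333
  E ⇒ keep positive

1. -49.153132, 179.036250
2. -89.659617, 55.864667
3. -27.576367, -70.383217
4. -15.467717, 17.997437
5. 46.672500, 138.355433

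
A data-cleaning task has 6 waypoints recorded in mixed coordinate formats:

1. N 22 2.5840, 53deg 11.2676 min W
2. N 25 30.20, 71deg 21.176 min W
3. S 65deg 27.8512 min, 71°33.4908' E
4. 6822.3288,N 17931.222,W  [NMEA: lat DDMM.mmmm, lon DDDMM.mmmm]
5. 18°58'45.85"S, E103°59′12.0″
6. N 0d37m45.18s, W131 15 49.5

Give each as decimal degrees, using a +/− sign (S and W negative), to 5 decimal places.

Point 1:
  φ: 2.584′ = 0.043067°; total 22.043067
  N → positive
  λ: 53 + 11.2676/60 = 53.187793
  W → negative
Point 2:
  Latitude: 25 + 30.2/60 = 25.503333
  N → positive
  Lon: 71 + 21.176/60 = 71.352933
  hemisphere W, so the sign is −
Point 3:
  φ: 65 + 27.8512/60 = 65.464187
  S → negative
  Longitude: 71 + 33.4908/60 = 71.558180
  E ⇒ keep positive
Point 4:
  Lat: degrees = first 2 digits = 68, minutes = 22.3288; 68 + 22.3288/60 = 68.372147
  N ⇒ keep positive
  λ: split at 3 digits → 179° and 31.222′; 179 + 31.222/60 = 179.520367
  W → negative
Point 5:
  Latitude: 18° + 58/60 + 45.85/3600 = 18 + 0.966667 + 0.012736 = 18.979403
  hemisphere S, so the sign is −
  Longitude: 59′ + 12″ = 59.20000′; 103 + 59.20000/60 = 103.986667
  E ⇒ keep positive
Point 6:
  φ: 0 + 37/60 + 45.18/3600 = 0.629217
  N ⇒ keep positive
  λ: 15′ + 49.5″ = 15.82500′; 131 + 15.82500/60 = 131.263750
  W ⇒ negate

1. 22.04307, -53.18779
2. 25.50333, -71.35293
3. -65.46419, 71.55818
4. 68.37215, -179.52037
5. -18.97940, 103.98667
6. 0.62922, -131.26375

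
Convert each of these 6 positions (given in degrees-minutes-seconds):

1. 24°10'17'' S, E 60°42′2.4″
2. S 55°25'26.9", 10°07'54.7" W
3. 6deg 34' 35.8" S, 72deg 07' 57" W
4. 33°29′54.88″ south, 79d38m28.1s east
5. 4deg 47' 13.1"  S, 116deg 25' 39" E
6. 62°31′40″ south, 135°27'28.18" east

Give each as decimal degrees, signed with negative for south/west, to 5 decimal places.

1. -24.17139, 60.70067
2. -55.42414, -10.13186
3. -6.57661, -72.13250
4. -33.49858, 79.64114
5. -4.78697, 116.42750
6. -62.52778, 135.45783

Point 1:
  Lat: 10′ + 17″ = 10.28333′; 24 + 10.28333/60 = 24.171389
  S ⇒ negate
  Lon: 42′ + 2.4″ = 42.04000′; 60 + 42.04000/60 = 60.700667
  E ⇒ keep positive
Point 2:
  φ: 55° + 25/60 + 26.9/3600 = 55 + 0.416667 + 0.007472 = 55.424139
  S → negative
  λ: 10° + 7/60 + 54.7/3600 = 10 + 0.116667 + 0.015194 = 10.131861
  W ⇒ negate
Point 3:
  Lat: 6 + 34/60 + 35.8/3600 = 6.576611
  S → negative
  Lon: 7′ + 57″ = 7.95000′; 72 + 7.95000/60 = 72.132500
  W → negative
Point 4:
  Lat: 29′ + 54.88″ = 29.91467′; 33 + 29.91467/60 = 33.498578
  S ⇒ negate
  Lon: 79 + 38/60 + 28.1/3600 = 79.641139
  E ⇒ keep positive
Point 5:
  Latitude: 4 + 47/60 + 13.1/3600 = 4.786972
  S ⇒ negate
  λ: 116 + 25/60 + 39/3600 = 116.427500
  E ⇒ keep positive
Point 6:
  Lat: 62° + 31/60 + 40/3600 = 62 + 0.516667 + 0.011111 = 62.527778
  S ⇒ negate
  Lon: 135° + 27/60 + 28.18/3600 = 135 + 0.450000 + 0.007828 = 135.457828
  E ⇒ keep positive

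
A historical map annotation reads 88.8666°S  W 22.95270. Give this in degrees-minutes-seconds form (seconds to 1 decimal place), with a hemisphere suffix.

88°51′59.8″ S, 22°57′9.7″ W

φ: whole degrees 88; 51.99600′ → 51′ and 59.760″
λ: whole degrees 22; 57.16200′ → 57′ and 9.720″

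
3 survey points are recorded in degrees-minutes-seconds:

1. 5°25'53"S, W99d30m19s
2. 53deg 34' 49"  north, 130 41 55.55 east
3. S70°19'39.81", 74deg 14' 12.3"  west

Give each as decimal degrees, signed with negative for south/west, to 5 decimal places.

Point 1:
  φ: 5° + 25/60 + 53/3600 = 5 + 0.416667 + 0.014722 = 5.431389
  S ⇒ negate
  Lon: 99 + 30/60 + 19/3600 = 99.505278
  W ⇒ negate
Point 2:
  Latitude: 53 + 34/60 + 49/3600 = 53.580278
  N → positive
  Lon: 41′ + 55.55″ = 41.92583′; 130 + 41.92583/60 = 130.698764
  E ⇒ keep positive
Point 3:
  Lat: 70° + 19/60 + 39.81/3600 = 70 + 0.316667 + 0.011058 = 70.327725
  hemisphere S, so the sign is −
  λ: 74 + 14/60 + 12.3/3600 = 74.236750
  W → negative

1. -5.43139, -99.50528
2. 53.58028, 130.69876
3. -70.32773, -74.23675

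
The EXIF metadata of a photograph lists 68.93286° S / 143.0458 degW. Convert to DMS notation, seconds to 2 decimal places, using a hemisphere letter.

68°55′58.30″ S, 143°02′44.88″ W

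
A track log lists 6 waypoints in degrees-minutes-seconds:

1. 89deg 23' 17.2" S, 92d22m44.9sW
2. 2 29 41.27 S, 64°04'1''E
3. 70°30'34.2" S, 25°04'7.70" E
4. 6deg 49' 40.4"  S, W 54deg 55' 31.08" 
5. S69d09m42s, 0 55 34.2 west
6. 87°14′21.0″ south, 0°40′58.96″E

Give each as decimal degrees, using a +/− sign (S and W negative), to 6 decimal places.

Point 1:
  Latitude: 89 + 23/60 + 17.2/3600 = 89.3881111
  S ⇒ negate
  Longitude: 22′ + 44.9″ = 22.74833′; 92 + 22.74833/60 = 92.3791389
  W ⇒ negate
Point 2:
  Lat: 2° + 29/60 + 41.27/3600 = 2 + 0.483333 + 0.011464 = 2.4947972
  S ⇒ negate
  Lon: 64 + 4/60 + 1/3600 = 64.0669444
  E ⇒ keep positive
Point 3:
  Lat: 70 + 30/60 + 34.2/3600 = 70.5095000
  hemisphere S, so the sign is −
  Lon: 4′ + 7.7″ = 4.12833′; 25 + 4.12833/60 = 25.0688056
  E → positive
Point 4:
  φ: 6° + 49/60 + 40.4/3600 = 6 + 0.816667 + 0.011222 = 6.8278889
  S → negative
  Longitude: 54 + 55/60 + 31.08/3600 = 54.9253000
  W ⇒ negate
Point 5:
  φ: 69° + 9/60 + 42/3600 = 69 + 0.150000 + 0.011667 = 69.1616667
  S → negative
  λ: 55′ + 34.2″ = 55.57000′; 0 + 55.57000/60 = 0.9261667
  W ⇒ negate
Point 6:
  φ: 14′ + 21″ = 14.35000′; 87 + 14.35000/60 = 87.2391667
  S → negative
  λ: 40′ + 58.96″ = 40.98267′; 0 + 40.98267/60 = 0.6830444
  E → positive

1. -89.388111, -92.379139
2. -2.494797, 64.066944
3. -70.509500, 25.068806
4. -6.827889, -54.925300
5. -69.161667, -0.926167
6. -87.239167, 0.683044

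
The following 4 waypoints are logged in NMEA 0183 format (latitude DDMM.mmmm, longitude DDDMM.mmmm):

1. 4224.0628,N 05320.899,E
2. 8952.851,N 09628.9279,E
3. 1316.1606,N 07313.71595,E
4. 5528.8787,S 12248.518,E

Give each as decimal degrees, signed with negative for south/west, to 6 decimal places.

Point 1:
  φ: split at 2 digits → 42° and 24.0628′; 42 + 24.0628/60 = 42.4010467
  N → positive
  λ: degrees = first 3 digits = 53, minutes = 20.899; 53 + 20.899/60 = 53.3483167
  E ⇒ keep positive
Point 2:
  φ: degrees = first 2 digits = 89, minutes = 52.851; 89 + 52.851/60 = 89.8808500
  N → positive
  Longitude: degrees = first 3 digits = 96, minutes = 28.9279; 96 + 28.9279/60 = 96.4821317
  E → positive
Point 3:
  Latitude: split at 2 digits → 13° and 16.1606′; 13 + 16.1606/60 = 13.2693433
  N ⇒ keep positive
  Longitude: degrees = first 3 digits = 73, minutes = 13.71595; 73 + 13.71595/60 = 73.2285992
  E → positive
Point 4:
  Lat: degrees = first 2 digits = 55, minutes = 28.8787; 55 + 28.8787/60 = 55.4813117
  hemisphere S, so the sign is −
  λ: split at 3 digits → 122° and 48.518′; 122 + 48.518/60 = 122.8086333
  E ⇒ keep positive

1. 42.401047, 53.348317
2. 89.880850, 96.482132
3. 13.269343, 73.228599
4. -55.481312, 122.808633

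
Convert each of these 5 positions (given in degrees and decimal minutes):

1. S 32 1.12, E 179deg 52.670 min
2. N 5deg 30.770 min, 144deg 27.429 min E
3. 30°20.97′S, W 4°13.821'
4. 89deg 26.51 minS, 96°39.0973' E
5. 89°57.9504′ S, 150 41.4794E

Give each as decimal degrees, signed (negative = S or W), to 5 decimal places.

Point 1:
  φ: 32 + 1.12/60 = 32.018667
  S → negative
  λ: 179 + 52.67/60 = 179.877833
  E ⇒ keep positive
Point 2:
  φ: 5 + 30.77/60 = 5.512833
  N ⇒ keep positive
  λ: 144 + 27.429/60 = 144.457150
  E → positive
Point 3:
  Latitude: 20.97′ = 0.349500°; total 30.349500
  hemisphere S, so the sign is −
  λ: 4 + 13.821/60 = 4.230350
  hemisphere W, so the sign is −
Point 4:
  Lat: 26.51′ = 0.441833°; total 89.441833
  S ⇒ negate
  Longitude: 39.0973′ = 0.651622°; total 96.651622
  E → positive
Point 5:
  φ: 57.9504′ = 0.965840°; total 89.965840
  S → negative
  Longitude: 150 + 41.4794/60 = 150.691323
  E ⇒ keep positive

1. -32.01867, 179.87783
2. 5.51283, 144.45715
3. -30.34950, -4.23035
4. -89.44183, 96.65162
5. -89.96584, 150.69132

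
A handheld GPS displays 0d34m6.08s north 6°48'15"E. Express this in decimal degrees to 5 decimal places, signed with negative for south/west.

0.56836, 6.80417

φ: 34′ + 6.08″ = 34.10133′; 0 + 34.10133/60 = 0.568356
N → positive
Longitude: 48′ + 15″ = 48.25000′; 6 + 48.25000/60 = 6.804167
E ⇒ keep positive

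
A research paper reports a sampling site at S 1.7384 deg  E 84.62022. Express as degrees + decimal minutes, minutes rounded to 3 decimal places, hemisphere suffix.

Lat: fractional part 0.738400 → 44.30400 minutes
Lon: 84° + 0.620220 × 60 = 84° 37.21320′

1° 44.304′ S, 84° 37.213′ E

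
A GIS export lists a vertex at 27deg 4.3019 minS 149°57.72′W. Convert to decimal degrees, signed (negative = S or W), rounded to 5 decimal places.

-27.07170, -149.96200

Latitude: 4.3019′ = 0.071698°; total 27.071698
hemisphere S, so the sign is −
Lon: 149 + 57.72/60 = 149.962000
W ⇒ negate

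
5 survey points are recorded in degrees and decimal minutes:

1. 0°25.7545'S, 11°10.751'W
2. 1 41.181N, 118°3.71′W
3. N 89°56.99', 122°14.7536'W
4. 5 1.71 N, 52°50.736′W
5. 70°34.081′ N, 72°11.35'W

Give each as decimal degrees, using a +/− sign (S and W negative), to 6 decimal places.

1. -0.429242, -11.179183
2. 1.686350, -118.061833
3. 89.949833, -122.245893
4. 5.028500, -52.845600
5. 70.568017, -72.189167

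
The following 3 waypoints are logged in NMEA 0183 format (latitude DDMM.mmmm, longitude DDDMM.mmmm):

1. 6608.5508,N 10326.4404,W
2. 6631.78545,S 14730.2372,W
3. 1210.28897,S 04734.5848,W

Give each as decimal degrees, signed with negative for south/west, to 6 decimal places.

1. 66.142513, -103.440673
2. -66.529758, -147.503953
3. -12.171483, -47.576413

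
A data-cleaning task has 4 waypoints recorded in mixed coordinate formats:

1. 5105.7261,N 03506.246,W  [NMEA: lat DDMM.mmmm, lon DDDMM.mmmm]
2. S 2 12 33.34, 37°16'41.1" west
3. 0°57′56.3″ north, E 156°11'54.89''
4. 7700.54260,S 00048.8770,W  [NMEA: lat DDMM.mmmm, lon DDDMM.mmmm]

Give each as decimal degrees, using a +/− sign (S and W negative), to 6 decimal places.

1. 51.095435, -35.104100
2. -2.209261, -37.278083
3. 0.965639, 156.198581
4. -77.009043, -0.814617

Point 1:
  Lat: degrees = first 2 digits = 51, minutes = 5.7261; 51 + 5.7261/60 = 51.0954350
  N ⇒ keep positive
  Longitude: split at 3 digits → 035° and 6.246′; 35 + 6.246/60 = 35.1041000
  hemisphere W, so the sign is −
Point 2:
  φ: 12′ + 33.34″ = 12.55567′; 2 + 12.55567/60 = 2.2092611
  hemisphere S, so the sign is −
  Longitude: 37° + 16/60 + 41.1/3600 = 37 + 0.266667 + 0.011417 = 37.2780833
  hemisphere W, so the sign is −
Point 3:
  φ: 57′ + 56.3″ = 57.93833′; 0 + 57.93833/60 = 0.9656389
  N ⇒ keep positive
  Lon: 156 + 11/60 + 54.89/3600 = 156.1985806
  E ⇒ keep positive
Point 4:
  Lat: split at 2 digits → 77° and 0.5426′; 77 + 0.5426/60 = 77.0090433
  hemisphere S, so the sign is −
  Longitude: split at 3 digits → 000° and 48.877′; 0 + 48.877/60 = 0.8146167
  W → negative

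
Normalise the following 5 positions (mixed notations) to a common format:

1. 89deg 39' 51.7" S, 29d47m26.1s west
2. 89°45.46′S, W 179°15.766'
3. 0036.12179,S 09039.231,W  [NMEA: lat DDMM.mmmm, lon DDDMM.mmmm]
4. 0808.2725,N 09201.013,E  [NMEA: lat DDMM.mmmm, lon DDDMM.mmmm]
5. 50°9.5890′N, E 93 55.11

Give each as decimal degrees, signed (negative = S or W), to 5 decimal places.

Point 1:
  Lat: 89° + 39/60 + 51.7/3600 = 89 + 0.650000 + 0.014361 = 89.664361
  S ⇒ negate
  λ: 47′ + 26.1″ = 47.43500′; 29 + 47.43500/60 = 29.790583
  W → negative
Point 2:
  Latitude: 45.46′ = 0.757667°; total 89.757667
  hemisphere S, so the sign is −
  λ: 179 + 15.766/60 = 179.262767
  W → negative
Point 3:
  Lat: split at 2 digits → 00° and 36.12179′; 0 + 36.12179/60 = 0.602030
  S ⇒ negate
  λ: degrees = first 3 digits = 90, minutes = 39.231; 90 + 39.231/60 = 90.653850
  W ⇒ negate
Point 4:
  Latitude: split at 2 digits → 08° and 8.2725′; 8 + 8.2725/60 = 8.137875
  N ⇒ keep positive
  Longitude: degrees = first 3 digits = 92, minutes = 1.013; 92 + 1.013/60 = 92.016883
  E → positive
Point 5:
  φ: 50 + 9.589/60 = 50.159817
  N ⇒ keep positive
  Lon: 93 + 55.11/60 = 93.918500
  E → positive

1. -89.66436, -29.79058
2. -89.75767, -179.26277
3. -0.60203, -90.65385
4. 8.13788, 92.01688
5. 50.15982, 93.91850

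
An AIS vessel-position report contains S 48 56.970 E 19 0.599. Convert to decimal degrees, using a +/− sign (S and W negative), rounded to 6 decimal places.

-48.949500, 19.009983

φ: 56.97′ = 0.949500°; total 48.9495000
hemisphere S, so the sign is −
Longitude: 19 + 0.599/60 = 19.0099833
E ⇒ keep positive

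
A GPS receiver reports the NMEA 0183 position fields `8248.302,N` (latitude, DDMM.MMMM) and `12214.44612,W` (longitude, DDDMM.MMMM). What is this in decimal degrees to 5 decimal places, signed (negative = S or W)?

82.80503, -122.24077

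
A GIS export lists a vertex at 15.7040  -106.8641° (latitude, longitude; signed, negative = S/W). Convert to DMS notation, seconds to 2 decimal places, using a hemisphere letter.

15°42′14.40″ N, 106°51′50.76″ W

Latitude: 0.704000° → 42.24000′; 0.24000 × 60 = 14.4000″
Longitude is negative → W; |value| = 106.864100
Longitude: 0.864100° → 51.84600′; 0.84600 × 60 = 50.7600″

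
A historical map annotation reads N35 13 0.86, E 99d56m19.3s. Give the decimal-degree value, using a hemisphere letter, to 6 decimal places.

Latitude: 13′ + 0.86″ = 13.01433′; 35 + 13.01433/60 = 35.2169056
λ: 99 + 56/60 + 19.3/3600 = 99.9386944

35.216906° N, 99.938694° E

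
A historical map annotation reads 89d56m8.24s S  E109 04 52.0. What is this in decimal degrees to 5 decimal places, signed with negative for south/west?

-89.93562, 109.08111

Latitude: 89° + 56/60 + 8.24/3600 = 89 + 0.933333 + 0.002289 = 89.935622
hemisphere S, so the sign is −
λ: 109° + 4/60 + 52/3600 = 109 + 0.066667 + 0.014444 = 109.081111
E ⇒ keep positive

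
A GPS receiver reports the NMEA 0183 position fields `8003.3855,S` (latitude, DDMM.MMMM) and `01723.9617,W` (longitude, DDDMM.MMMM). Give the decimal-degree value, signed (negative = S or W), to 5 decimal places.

Lat: split at 2 digits → 80° and 3.3855′; 80 + 3.3855/60 = 80.056425
hemisphere S, so the sign is −
λ: degrees = first 3 digits = 17, minutes = 23.9617; 17 + 23.9617/60 = 17.399362
W ⇒ negate

-80.05643, -17.39936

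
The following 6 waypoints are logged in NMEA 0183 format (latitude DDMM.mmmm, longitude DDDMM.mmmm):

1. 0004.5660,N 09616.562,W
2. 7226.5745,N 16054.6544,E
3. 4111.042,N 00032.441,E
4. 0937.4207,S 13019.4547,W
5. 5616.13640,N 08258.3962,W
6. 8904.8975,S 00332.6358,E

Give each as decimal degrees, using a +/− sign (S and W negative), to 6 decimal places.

Point 1:
  Lat: degrees = first 2 digits = 0, minutes = 4.566; 0 + 4.566/60 = 0.0761000
  N → positive
  Longitude: degrees = first 3 digits = 96, minutes = 16.562; 96 + 16.562/60 = 96.2760333
  W ⇒ negate
Point 2:
  φ: degrees = first 2 digits = 72, minutes = 26.5745; 72 + 26.5745/60 = 72.4429083
  N ⇒ keep positive
  Longitude: split at 3 digits → 160° and 54.6544′; 160 + 54.6544/60 = 160.9109067
  E → positive
Point 3:
  φ: degrees = first 2 digits = 41, minutes = 11.042; 41 + 11.042/60 = 41.1840333
  N → positive
  Longitude: degrees = first 3 digits = 0, minutes = 32.441; 0 + 32.441/60 = 0.5406833
  E ⇒ keep positive
Point 4:
  Lat: split at 2 digits → 09° and 37.4207′; 9 + 37.4207/60 = 9.6236783
  hemisphere S, so the sign is −
  Lon: degrees = first 3 digits = 130, minutes = 19.4547; 130 + 19.4547/60 = 130.3242450
  hemisphere W, so the sign is −
Point 5:
  Lat: degrees = first 2 digits = 56, minutes = 16.1364; 56 + 16.1364/60 = 56.2689400
  N ⇒ keep positive
  Longitude: split at 3 digits → 082° and 58.3962′; 82 + 58.3962/60 = 82.9732700
  hemisphere W, so the sign is −
Point 6:
  Latitude: degrees = first 2 digits = 89, minutes = 4.8975; 89 + 4.8975/60 = 89.0816250
  hemisphere S, so the sign is −
  Longitude: degrees = first 3 digits = 3, minutes = 32.6358; 3 + 32.6358/60 = 3.5439300
  E → positive

1. 0.076100, -96.276033
2. 72.442908, 160.910907
3. 41.184033, 0.540683
4. -9.623678, -130.324245
5. 56.268940, -82.973270
6. -89.081625, 3.543930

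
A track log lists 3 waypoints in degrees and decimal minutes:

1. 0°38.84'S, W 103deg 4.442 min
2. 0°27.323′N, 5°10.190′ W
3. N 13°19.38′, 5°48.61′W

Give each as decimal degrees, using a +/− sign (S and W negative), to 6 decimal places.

1. -0.647333, -103.074033
2. 0.455383, -5.169833
3. 13.323000, -5.810167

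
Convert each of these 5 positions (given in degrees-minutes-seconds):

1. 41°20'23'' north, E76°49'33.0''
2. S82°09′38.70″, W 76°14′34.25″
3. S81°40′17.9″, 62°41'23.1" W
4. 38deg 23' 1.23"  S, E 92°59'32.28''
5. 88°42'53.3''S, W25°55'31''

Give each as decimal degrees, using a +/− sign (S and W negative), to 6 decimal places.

1. 41.339722, 76.825833
2. -82.160750, -76.242847
3. -81.671639, -62.689750
4. -38.383675, 92.992300
5. -88.714806, -25.925278

Point 1:
  Latitude: 41 + 20/60 + 23/3600 = 41.3397222
  N → positive
  Longitude: 49′ + 33″ = 49.55000′; 76 + 49.55000/60 = 76.8258333
  E ⇒ keep positive
Point 2:
  Lat: 9′ + 38.7″ = 9.64500′; 82 + 9.64500/60 = 82.1607500
  hemisphere S, so the sign is −
  Lon: 76° + 14/60 + 34.25/3600 = 76 + 0.233333 + 0.009514 = 76.2428472
  hemisphere W, so the sign is −
Point 3:
  Lat: 81 + 40/60 + 17.9/3600 = 81.6716389
  S → negative
  Longitude: 41′ + 23.1″ = 41.38500′; 62 + 41.38500/60 = 62.6897500
  W ⇒ negate
Point 4:
  φ: 23′ + 1.23″ = 23.02050′; 38 + 23.02050/60 = 38.3836750
  hemisphere S, so the sign is −
  λ: 59′ + 32.28″ = 59.53800′; 92 + 59.53800/60 = 92.9923000
  E ⇒ keep positive
Point 5:
  φ: 88 + 42/60 + 53.3/3600 = 88.7148056
  S → negative
  Lon: 25° + 55/60 + 31/3600 = 25 + 0.916667 + 0.008611 = 25.9252778
  W ⇒ negate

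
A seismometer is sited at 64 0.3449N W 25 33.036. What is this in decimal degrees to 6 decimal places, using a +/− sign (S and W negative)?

64.005748, -25.550600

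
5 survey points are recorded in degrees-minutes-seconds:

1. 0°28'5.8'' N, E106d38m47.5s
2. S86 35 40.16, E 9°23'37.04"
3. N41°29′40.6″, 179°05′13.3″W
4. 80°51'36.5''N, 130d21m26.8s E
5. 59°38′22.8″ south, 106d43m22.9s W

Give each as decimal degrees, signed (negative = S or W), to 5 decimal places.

Point 1:
  φ: 0 + 28/60 + 5.8/3600 = 0.468278
  N ⇒ keep positive
  λ: 106° + 38/60 + 47.5/3600 = 106 + 0.633333 + 0.013194 = 106.646528
  E ⇒ keep positive
Point 2:
  φ: 86° + 35/60 + 40.16/3600 = 86 + 0.583333 + 0.011156 = 86.594489
  S ⇒ negate
  Lon: 9 + 23/60 + 37.04/3600 = 9.393622
  E ⇒ keep positive
Point 3:
  Lat: 41 + 29/60 + 40.6/3600 = 41.494611
  N ⇒ keep positive
  Longitude: 179° + 5/60 + 13.3/3600 = 179 + 0.083333 + 0.003694 = 179.087028
  hemisphere W, so the sign is −
Point 4:
  φ: 51′ + 36.5″ = 51.60833′; 80 + 51.60833/60 = 80.860139
  N → positive
  Longitude: 21′ + 26.8″ = 21.44667′; 130 + 21.44667/60 = 130.357444
  E ⇒ keep positive
Point 5:
  Latitude: 59° + 38/60 + 22.8/3600 = 59 + 0.633333 + 0.006333 = 59.639667
  S ⇒ negate
  Longitude: 43′ + 22.9″ = 43.38167′; 106 + 43.38167/60 = 106.723028
  W ⇒ negate

1. 0.46828, 106.64653
2. -86.59449, 9.39362
3. 41.49461, -179.08703
4. 80.86014, 130.35744
5. -59.63967, -106.72303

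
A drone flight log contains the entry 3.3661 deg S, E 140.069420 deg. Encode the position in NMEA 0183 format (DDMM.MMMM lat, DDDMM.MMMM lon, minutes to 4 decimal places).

0321.9660,S / 14004.1652,E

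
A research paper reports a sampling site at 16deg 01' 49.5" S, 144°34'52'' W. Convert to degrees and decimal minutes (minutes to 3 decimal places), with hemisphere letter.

Lat: seconds/60 = 0.82500; minutes = 1 + 0.82500 = 1.82500
Lon: seconds/60 = 0.86667; minutes = 34 + 0.86667 = 34.86667

16° 1.825′ S, 144° 34.867′ W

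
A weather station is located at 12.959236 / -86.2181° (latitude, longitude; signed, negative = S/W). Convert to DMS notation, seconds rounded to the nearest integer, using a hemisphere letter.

12°57′33″ N, 86°13′5″ W

φ: 0.959236 × 60 = 57.55416′ → 57′, remainder × 60 = 33.25″
Longitude is negative → W; |value| = 86.218100
Longitude: 0.218100 × 60 = 13.08600′ → 13′, remainder × 60 = 5.16″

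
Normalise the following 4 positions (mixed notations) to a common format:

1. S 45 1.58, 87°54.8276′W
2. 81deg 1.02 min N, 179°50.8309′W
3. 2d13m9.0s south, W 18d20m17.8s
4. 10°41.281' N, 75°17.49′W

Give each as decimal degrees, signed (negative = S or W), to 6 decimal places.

Point 1:
  φ: 45 + 1.58/60 = 45.0263333
  S → negative
  Lon: 54.8276′ = 0.913793°; total 87.9137933
  W → negative
Point 2:
  Lat: 1.02′ = 0.017000°; total 81.0170000
  N ⇒ keep positive
  Longitude: 50.8309′ = 0.847182°; total 179.8471817
  hemisphere W, so the sign is −
Point 3:
  Latitude: 2° + 13/60 + 9/3600 = 2 + 0.216667 + 0.002500 = 2.2191667
  S ⇒ negate
  Longitude: 20′ + 17.8″ = 20.29667′; 18 + 20.29667/60 = 18.3382778
  hemisphere W, so the sign is −
Point 4:
  Lat: 41.281′ = 0.688017°; total 10.6880167
  N ⇒ keep positive
  λ: 17.49′ = 0.291500°; total 75.2915000
  W → negative

1. -45.026333, -87.913793
2. 81.017000, -179.847182
3. -2.219167, -18.338278
4. 10.688017, -75.291500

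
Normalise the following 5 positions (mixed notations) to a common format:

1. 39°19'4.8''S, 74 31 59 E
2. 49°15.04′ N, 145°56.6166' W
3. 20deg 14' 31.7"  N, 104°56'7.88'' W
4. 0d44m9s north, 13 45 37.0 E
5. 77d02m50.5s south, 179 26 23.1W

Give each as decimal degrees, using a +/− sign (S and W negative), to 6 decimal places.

Point 1:
  Lat: 39 + 19/60 + 4.8/3600 = 39.3180000
  hemisphere S, so the sign is −
  λ: 74° + 31/60 + 59/3600 = 74 + 0.516667 + 0.016389 = 74.5330556
  E → positive
Point 2:
  φ: 15.04′ = 0.250667°; total 49.2506667
  N ⇒ keep positive
  Lon: 56.6166′ = 0.943610°; total 145.9436100
  hemisphere W, so the sign is −
Point 3:
  φ: 20° + 14/60 + 31.7/3600 = 20 + 0.233333 + 0.008806 = 20.2421389
  N ⇒ keep positive
  Lon: 104 + 56/60 + 7.88/3600 = 104.9355222
  hemisphere W, so the sign is −
Point 4:
  φ: 0 + 44/60 + 9/3600 = 0.7358333
  N ⇒ keep positive
  Lon: 13° + 45/60 + 37/3600 = 13 + 0.750000 + 0.010278 = 13.7602778
  E → positive
Point 5:
  Latitude: 2′ + 50.5″ = 2.84167′; 77 + 2.84167/60 = 77.0473611
  S ⇒ negate
  Longitude: 26′ + 23.1″ = 26.38500′; 179 + 26.38500/60 = 179.4397500
  hemisphere W, so the sign is −

1. -39.318000, 74.533056
2. 49.250667, -145.943610
3. 20.242139, -104.935522
4. 0.735833, 13.760278
5. -77.047361, -179.439750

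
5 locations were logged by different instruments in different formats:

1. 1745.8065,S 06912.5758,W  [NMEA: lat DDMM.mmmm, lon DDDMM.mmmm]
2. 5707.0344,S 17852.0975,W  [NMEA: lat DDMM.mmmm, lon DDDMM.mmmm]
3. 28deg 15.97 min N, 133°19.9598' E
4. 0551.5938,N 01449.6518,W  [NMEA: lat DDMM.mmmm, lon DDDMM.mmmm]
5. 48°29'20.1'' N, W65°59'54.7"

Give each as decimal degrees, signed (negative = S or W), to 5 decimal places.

1. -17.76344, -69.20960
2. -57.11724, -178.86829
3. 28.26617, 133.33266
4. 5.85990, -14.82753
5. 48.48892, -65.99853

Point 1:
  Latitude: degrees = first 2 digits = 17, minutes = 45.8065; 17 + 45.8065/60 = 17.763442
  S → negative
  Longitude: degrees = first 3 digits = 69, minutes = 12.5758; 69 + 12.5758/60 = 69.209597
  hemisphere W, so the sign is −
Point 2:
  Latitude: degrees = first 2 digits = 57, minutes = 7.0344; 57 + 7.0344/60 = 57.117240
  S → negative
  Lon: degrees = first 3 digits = 178, minutes = 52.0975; 178 + 52.0975/60 = 178.868292
  hemisphere W, so the sign is −
Point 3:
  Lat: 28 + 15.97/60 = 28.266167
  N → positive
  Lon: 19.9598′ = 0.332663°; total 133.332663
  E → positive
Point 4:
  Lat: degrees = first 2 digits = 5, minutes = 51.5938; 5 + 51.5938/60 = 5.859897
  N ⇒ keep positive
  Lon: degrees = first 3 digits = 14, minutes = 49.6518; 14 + 49.6518/60 = 14.827530
  W ⇒ negate
Point 5:
  Lat: 29′ + 20.1″ = 29.33500′; 48 + 29.33500/60 = 48.488917
  N → positive
  Lon: 59′ + 54.7″ = 59.91167′; 65 + 59.91167/60 = 65.998528
  W → negative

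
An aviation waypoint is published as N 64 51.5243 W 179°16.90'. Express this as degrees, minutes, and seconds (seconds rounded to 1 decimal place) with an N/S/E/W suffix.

64°51′31.5″ N, 179°16′54.0″ W

Latitude: 51.52430′ → 51′ and 0.52430 × 60 = 31.458″
Lon: fractional minutes 0.90000 × 60 = 54.000″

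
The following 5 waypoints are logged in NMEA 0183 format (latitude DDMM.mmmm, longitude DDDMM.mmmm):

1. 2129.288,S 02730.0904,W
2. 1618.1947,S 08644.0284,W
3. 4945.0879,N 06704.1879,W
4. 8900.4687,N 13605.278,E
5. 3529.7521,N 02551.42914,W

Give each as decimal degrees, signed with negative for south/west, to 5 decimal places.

1. -21.48813, -27.50151
2. -16.30325, -86.73381
3. 49.75147, -67.06980
4. 89.00781, 136.08797
5. 35.49587, -25.85715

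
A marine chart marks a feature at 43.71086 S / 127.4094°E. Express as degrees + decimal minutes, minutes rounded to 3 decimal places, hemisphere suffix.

Latitude: 43° + 0.710860 × 60 = 43° 42.65160′
Lon: minutes = (127.409400 − 127) × 60 = 24.56400

43° 42.652′ S, 127° 24.564′ E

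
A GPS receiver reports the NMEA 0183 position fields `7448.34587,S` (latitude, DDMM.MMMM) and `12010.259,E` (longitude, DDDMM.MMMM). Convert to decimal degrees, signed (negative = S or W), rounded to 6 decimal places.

-74.805765, 120.170983

Latitude: split at 2 digits → 74° and 48.34587′; 74 + 48.34587/60 = 74.8057645
S ⇒ negate
Lon: degrees = first 3 digits = 120, minutes = 10.259; 120 + 10.259/60 = 120.1709833
E → positive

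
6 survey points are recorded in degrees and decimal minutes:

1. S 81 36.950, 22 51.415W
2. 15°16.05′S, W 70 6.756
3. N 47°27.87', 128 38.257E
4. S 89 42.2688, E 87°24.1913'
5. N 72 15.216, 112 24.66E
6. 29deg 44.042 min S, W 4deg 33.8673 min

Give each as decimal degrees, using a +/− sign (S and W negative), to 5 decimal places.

1. -81.61583, -22.85692
2. -15.26750, -70.11260
3. 47.46450, 128.63762
4. -89.70448, 87.40319
5. 72.25360, 112.41100
6. -29.73403, -4.56446

Point 1:
  Latitude: 36.95′ = 0.615833°; total 81.615833
  S → negative
  λ: 22 + 51.415/60 = 22.856917
  hemisphere W, so the sign is −
Point 2:
  Lat: 15 + 16.05/60 = 15.267500
  hemisphere S, so the sign is −
  Lon: 6.756′ = 0.112600°; total 70.112600
  W ⇒ negate
Point 3:
  Lat: 27.87′ = 0.464500°; total 47.464500
  N ⇒ keep positive
  Lon: 38.257′ = 0.637617°; total 128.637617
  E → positive
Point 4:
  Lat: 42.2688′ = 0.704480°; total 89.704480
  hemisphere S, so the sign is −
  Longitude: 87 + 24.1913/60 = 87.403188
  E → positive
Point 5:
  Latitude: 72 + 15.216/60 = 72.253600
  N → positive
  Lon: 112 + 24.66/60 = 112.411000
  E → positive
Point 6:
  Latitude: 44.042′ = 0.734033°; total 29.734033
  hemisphere S, so the sign is −
  Lon: 4 + 33.8673/60 = 4.564455
  hemisphere W, so the sign is −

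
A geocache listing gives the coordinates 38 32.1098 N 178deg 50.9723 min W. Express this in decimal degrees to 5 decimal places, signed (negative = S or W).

38.53516, -178.84954

φ: 38 + 32.1098/60 = 38.535163
N ⇒ keep positive
Lon: 50.9723′ = 0.849538°; total 178.849538
W ⇒ negate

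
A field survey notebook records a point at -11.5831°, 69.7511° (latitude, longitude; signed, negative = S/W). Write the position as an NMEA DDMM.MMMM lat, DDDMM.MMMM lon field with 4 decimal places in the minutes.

Latitude is negative → S; |value| = 11.583100
φ: minutes = (11.583100 − 11) × 60 = 34.986000
Longitude: minutes = (69.751100 − 69) × 60 = 45.066000

1134.9860,S / 06945.0660,E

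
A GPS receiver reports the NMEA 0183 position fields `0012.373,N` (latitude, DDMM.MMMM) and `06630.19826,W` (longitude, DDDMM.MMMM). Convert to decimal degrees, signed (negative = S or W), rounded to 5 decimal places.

0.20622, -66.50330

φ: degrees = first 2 digits = 0, minutes = 12.373; 0 + 12.373/60 = 0.206217
N ⇒ keep positive
Longitude: degrees = first 3 digits = 66, minutes = 30.19826; 66 + 30.19826/60 = 66.503304
W → negative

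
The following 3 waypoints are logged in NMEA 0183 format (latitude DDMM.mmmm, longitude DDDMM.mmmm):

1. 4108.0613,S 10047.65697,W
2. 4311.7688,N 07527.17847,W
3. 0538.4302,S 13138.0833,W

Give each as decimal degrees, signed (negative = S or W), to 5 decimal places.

1. -41.13436, -100.79428
2. 43.19615, -75.45297
3. -5.64050, -131.63472

Point 1:
  Lat: split at 2 digits → 41° and 8.0613′; 41 + 8.0613/60 = 41.134355
  S → negative
  Lon: split at 3 digits → 100° and 47.65697′; 100 + 47.65697/60 = 100.794283
  W → negative
Point 2:
  φ: split at 2 digits → 43° and 11.7688′; 43 + 11.7688/60 = 43.196147
  N ⇒ keep positive
  Longitude: degrees = first 3 digits = 75, minutes = 27.17847; 75 + 27.17847/60 = 75.452975
  hemisphere W, so the sign is −
Point 3:
  Lat: split at 2 digits → 05° and 38.4302′; 5 + 38.4302/60 = 5.640503
  hemisphere S, so the sign is −
  λ: degrees = first 3 digits = 131, minutes = 38.0833; 131 + 38.0833/60 = 131.634722
  hemisphere W, so the sign is −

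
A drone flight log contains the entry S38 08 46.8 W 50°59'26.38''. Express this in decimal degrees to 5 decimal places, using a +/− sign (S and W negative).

Lat: 38° + 8/60 + 46.8/3600 = 38 + 0.133333 + 0.013000 = 38.146333
hemisphere S, so the sign is −
λ: 50 + 59/60 + 26.38/3600 = 50.990661
W ⇒ negate

-38.14633, -50.99066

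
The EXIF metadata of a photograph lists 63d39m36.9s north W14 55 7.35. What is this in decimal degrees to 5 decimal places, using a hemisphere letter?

63.66025° N, 14.91871° W

Latitude: 39′ + 36.9″ = 39.61500′; 63 + 39.61500/60 = 63.660250
λ: 14° + 55/60 + 7.35/3600 = 14 + 0.916667 + 0.002042 = 14.918708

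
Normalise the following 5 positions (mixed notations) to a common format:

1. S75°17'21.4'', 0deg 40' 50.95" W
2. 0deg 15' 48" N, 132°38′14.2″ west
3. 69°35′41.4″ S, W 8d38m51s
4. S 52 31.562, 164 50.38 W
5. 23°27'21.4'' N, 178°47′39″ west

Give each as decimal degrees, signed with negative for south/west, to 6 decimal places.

Point 1:
  Latitude: 75° + 17/60 + 21.4/3600 = 75 + 0.283333 + 0.005944 = 75.2892778
  hemisphere S, so the sign is −
  Lon: 0° + 40/60 + 50.95/3600 = 0 + 0.666667 + 0.014153 = 0.6808194
  hemisphere W, so the sign is −
Point 2:
  Latitude: 0° + 15/60 + 48/3600 = 0 + 0.250000 + 0.013333 = 0.2633333
  N → positive
  λ: 38′ + 14.2″ = 38.23667′; 132 + 38.23667/60 = 132.6372778
  W ⇒ negate
Point 3:
  φ: 69° + 35/60 + 41.4/3600 = 69 + 0.583333 + 0.011500 = 69.5948333
  hemisphere S, so the sign is −
  λ: 8 + 38/60 + 51/3600 = 8.6475000
  hemisphere W, so the sign is −
Point 4:
  φ: 52 + 31.562/60 = 52.5260333
  hemisphere S, so the sign is −
  Lon: 50.38′ = 0.839667°; total 164.8396667
  W → negative
Point 5:
  Lat: 23 + 27/60 + 21.4/3600 = 23.4559444
  N ⇒ keep positive
  λ: 47′ + 39″ = 47.65000′; 178 + 47.65000/60 = 178.7941667
  hemisphere W, so the sign is −

1. -75.289278, -0.680819
2. 0.263333, -132.637278
3. -69.594833, -8.647500
4. -52.526033, -164.839667
5. 23.455944, -178.794167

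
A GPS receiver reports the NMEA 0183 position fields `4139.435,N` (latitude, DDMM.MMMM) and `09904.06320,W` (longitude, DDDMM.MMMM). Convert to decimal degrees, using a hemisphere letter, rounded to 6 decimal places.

Lat: degrees = first 2 digits = 41, minutes = 39.435; 41 + 39.435/60 = 41.6572500
Lon: split at 3 digits → 099° and 4.0632′; 99 + 4.0632/60 = 99.0677200

41.657250° N, 99.067720° W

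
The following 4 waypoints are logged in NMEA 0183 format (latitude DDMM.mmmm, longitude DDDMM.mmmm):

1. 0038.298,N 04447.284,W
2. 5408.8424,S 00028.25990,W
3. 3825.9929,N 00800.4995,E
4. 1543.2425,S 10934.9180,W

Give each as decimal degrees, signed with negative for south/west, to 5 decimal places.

1. 0.63830, -44.78807
2. -54.14737, -0.47100
3. 38.43322, 8.00833
4. -15.72071, -109.58197

Point 1:
  φ: degrees = first 2 digits = 0, minutes = 38.298; 0 + 38.298/60 = 0.638300
  N → positive
  Lon: degrees = first 3 digits = 44, minutes = 47.284; 44 + 47.284/60 = 44.788067
  hemisphere W, so the sign is −
Point 2:
  Latitude: degrees = first 2 digits = 54, minutes = 8.8424; 54 + 8.8424/60 = 54.147373
  S ⇒ negate
  λ: degrees = first 3 digits = 0, minutes = 28.2599; 0 + 28.2599/60 = 0.470998
  hemisphere W, so the sign is −
Point 3:
  Latitude: degrees = first 2 digits = 38, minutes = 25.9929; 38 + 25.9929/60 = 38.433215
  N ⇒ keep positive
  Lon: degrees = first 3 digits = 8, minutes = 0.4995; 8 + 0.4995/60 = 8.008325
  E → positive
Point 4:
  Lat: degrees = first 2 digits = 15, minutes = 43.2425; 15 + 43.2425/60 = 15.720708
  hemisphere S, so the sign is −
  Longitude: degrees = first 3 digits = 109, minutes = 34.918; 109 + 34.918/60 = 109.581967
  hemisphere W, so the sign is −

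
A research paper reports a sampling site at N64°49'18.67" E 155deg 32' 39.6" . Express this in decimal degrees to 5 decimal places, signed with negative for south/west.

Latitude: 49′ + 18.67″ = 49.31117′; 64 + 49.31117/60 = 64.821853
N → positive
λ: 155 + 32/60 + 39.6/3600 = 155.544333
E → positive

64.82185, 155.54433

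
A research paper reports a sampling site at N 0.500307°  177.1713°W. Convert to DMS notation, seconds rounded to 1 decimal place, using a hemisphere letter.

Lat: whole degrees 0; 30.01842′ → 30′ and 1.105″
Longitude: 0.171300° → 10.27800′; 0.27800 × 60 = 16.680″

0°30′1.1″ N, 177°10′16.7″ W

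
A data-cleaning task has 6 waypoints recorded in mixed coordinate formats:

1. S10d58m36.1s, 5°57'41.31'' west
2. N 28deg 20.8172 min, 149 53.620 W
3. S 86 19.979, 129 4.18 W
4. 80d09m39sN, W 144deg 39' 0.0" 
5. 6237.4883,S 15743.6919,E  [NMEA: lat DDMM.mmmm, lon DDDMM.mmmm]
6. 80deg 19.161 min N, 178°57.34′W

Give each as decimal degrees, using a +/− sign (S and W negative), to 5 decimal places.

1. -10.97669, -5.96148
2. 28.34695, -149.89367
3. -86.33298, -129.06967
4. 80.16083, -144.65000
5. -62.62481, 157.72820
6. 80.31935, -178.95567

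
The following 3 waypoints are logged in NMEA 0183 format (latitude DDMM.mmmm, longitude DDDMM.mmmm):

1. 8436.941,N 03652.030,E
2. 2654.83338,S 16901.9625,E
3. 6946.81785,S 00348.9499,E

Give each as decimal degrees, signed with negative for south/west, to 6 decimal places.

1. 84.615683, 36.867167
2. -26.913890, 169.032708
3. -69.780298, 3.815832

Point 1:
  Latitude: split at 2 digits → 84° and 36.941′; 84 + 36.941/60 = 84.6156833
  N ⇒ keep positive
  Longitude: split at 3 digits → 036° and 52.03′; 36 + 52.03/60 = 36.8671667
  E ⇒ keep positive
Point 2:
  Latitude: degrees = first 2 digits = 26, minutes = 54.83338; 26 + 54.83338/60 = 26.9138897
  S → negative
  Longitude: split at 3 digits → 169° and 1.9625′; 169 + 1.9625/60 = 169.0327083
  E → positive
Point 3:
  Lat: split at 2 digits → 69° and 46.81785′; 69 + 46.81785/60 = 69.7802975
  S ⇒ negate
  Lon: degrees = first 3 digits = 3, minutes = 48.9499; 3 + 48.9499/60 = 3.8158317
  E → positive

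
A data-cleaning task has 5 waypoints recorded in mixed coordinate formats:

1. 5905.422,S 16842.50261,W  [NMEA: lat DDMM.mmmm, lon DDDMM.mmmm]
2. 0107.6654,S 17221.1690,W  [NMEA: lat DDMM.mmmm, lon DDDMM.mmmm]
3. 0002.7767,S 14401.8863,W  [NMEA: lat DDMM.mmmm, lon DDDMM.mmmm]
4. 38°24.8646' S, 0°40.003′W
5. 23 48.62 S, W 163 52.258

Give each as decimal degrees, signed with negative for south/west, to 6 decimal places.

Point 1:
  Latitude: split at 2 digits → 59° and 5.422′; 59 + 5.422/60 = 59.0903667
  S → negative
  λ: split at 3 digits → 168° and 42.50261′; 168 + 42.50261/60 = 168.7083768
  hemisphere W, so the sign is −
Point 2:
  Lat: split at 2 digits → 01° and 7.6654′; 1 + 7.6654/60 = 1.1277567
  hemisphere S, so the sign is −
  Longitude: degrees = first 3 digits = 172, minutes = 21.169; 172 + 21.169/60 = 172.3528167
  W → negative
Point 3:
  Lat: degrees = first 2 digits = 0, minutes = 2.7767; 0 + 2.7767/60 = 0.0462783
  S ⇒ negate
  Lon: split at 3 digits → 144° and 1.8863′; 144 + 1.8863/60 = 144.0314383
  W ⇒ negate
Point 4:
  Latitude: 38 + 24.8646/60 = 38.4144100
  S ⇒ negate
  Lon: 0 + 40.003/60 = 0.6667167
  hemisphere W, so the sign is −
Point 5:
  Lat: 48.62′ = 0.810333°; total 23.8103333
  S ⇒ negate
  Longitude: 52.258′ = 0.870967°; total 163.8709667
  W → negative

1. -59.090367, -168.708377
2. -1.127757, -172.352817
3. -0.046278, -144.031438
4. -38.414410, -0.666717
5. -23.810333, -163.870967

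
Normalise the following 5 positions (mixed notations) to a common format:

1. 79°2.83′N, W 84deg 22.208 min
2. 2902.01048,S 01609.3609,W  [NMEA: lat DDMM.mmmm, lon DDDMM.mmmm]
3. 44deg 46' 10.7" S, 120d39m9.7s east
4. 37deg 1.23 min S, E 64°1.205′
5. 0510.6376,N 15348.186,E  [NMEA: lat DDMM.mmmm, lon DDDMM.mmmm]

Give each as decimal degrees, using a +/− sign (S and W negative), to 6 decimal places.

1. 79.047167, -84.370133
2. -29.033508, -16.156015
3. -44.769639, 120.652694
4. -37.020500, 64.020083
5. 5.177293, 153.803100

Point 1:
  φ: 2.83′ = 0.047167°; total 79.0471667
  N → positive
  Lon: 84 + 22.208/60 = 84.3701333
  W ⇒ negate
Point 2:
  Lat: split at 2 digits → 29° and 2.01048′; 29 + 2.01048/60 = 29.0335080
  hemisphere S, so the sign is −
  λ: split at 3 digits → 016° and 9.3609′; 16 + 9.3609/60 = 16.1560150
  W ⇒ negate
Point 3:
  Lat: 44 + 46/60 + 10.7/3600 = 44.7696389
  S → negative
  Lon: 39′ + 9.7″ = 39.16167′; 120 + 39.16167/60 = 120.6526944
  E ⇒ keep positive
Point 4:
  Lat: 1.23′ = 0.020500°; total 37.0205000
  hemisphere S, so the sign is −
  Lon: 1.205′ = 0.020083°; total 64.0200833
  E ⇒ keep positive
Point 5:
  φ: split at 2 digits → 05° and 10.6376′; 5 + 10.6376/60 = 5.1772933
  N ⇒ keep positive
  Lon: split at 3 digits → 153° and 48.186′; 153 + 48.186/60 = 153.8031000
  E ⇒ keep positive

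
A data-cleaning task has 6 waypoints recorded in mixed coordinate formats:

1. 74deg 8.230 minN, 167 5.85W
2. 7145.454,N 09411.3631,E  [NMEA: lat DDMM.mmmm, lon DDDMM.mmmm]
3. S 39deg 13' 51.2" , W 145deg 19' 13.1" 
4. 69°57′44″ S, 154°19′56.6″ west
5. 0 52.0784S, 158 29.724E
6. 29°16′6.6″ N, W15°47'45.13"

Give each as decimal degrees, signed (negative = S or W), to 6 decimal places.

Point 1:
  Lat: 8.23′ = 0.137167°; total 74.1371667
  N → positive
  Longitude: 5.85′ = 0.097500°; total 167.0975000
  hemisphere W, so the sign is −
Point 2:
  Lat: degrees = first 2 digits = 71, minutes = 45.454; 71 + 45.454/60 = 71.7575667
  N ⇒ keep positive
  Lon: split at 3 digits → 094° and 11.3631′; 94 + 11.3631/60 = 94.1893850
  E → positive
Point 3:
  Lat: 39° + 13/60 + 51.2/3600 = 39 + 0.216667 + 0.014222 = 39.2308889
  S → negative
  Lon: 19′ + 13.1″ = 19.21833′; 145 + 19.21833/60 = 145.3203056
  W ⇒ negate
Point 4:
  Lat: 57′ + 44″ = 57.73333′; 69 + 57.73333/60 = 69.9622222
  S → negative
  Longitude: 154° + 19/60 + 56.6/3600 = 154 + 0.316667 + 0.015722 = 154.3323889
  W → negative
Point 5:
  Latitude: 0 + 52.0784/60 = 0.8679733
  S ⇒ negate
  Lon: 29.724′ = 0.495400°; total 158.4954000
  E ⇒ keep positive
Point 6:
  φ: 16′ + 6.6″ = 16.11000′; 29 + 16.11000/60 = 29.2685000
  N ⇒ keep positive
  Lon: 47′ + 45.13″ = 47.75217′; 15 + 47.75217/60 = 15.7958694
  W → negative

1. 74.137167, -167.097500
2. 71.757567, 94.189385
3. -39.230889, -145.320306
4. -69.962222, -154.332389
5. -0.867973, 158.495400
6. 29.268500, -15.795869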